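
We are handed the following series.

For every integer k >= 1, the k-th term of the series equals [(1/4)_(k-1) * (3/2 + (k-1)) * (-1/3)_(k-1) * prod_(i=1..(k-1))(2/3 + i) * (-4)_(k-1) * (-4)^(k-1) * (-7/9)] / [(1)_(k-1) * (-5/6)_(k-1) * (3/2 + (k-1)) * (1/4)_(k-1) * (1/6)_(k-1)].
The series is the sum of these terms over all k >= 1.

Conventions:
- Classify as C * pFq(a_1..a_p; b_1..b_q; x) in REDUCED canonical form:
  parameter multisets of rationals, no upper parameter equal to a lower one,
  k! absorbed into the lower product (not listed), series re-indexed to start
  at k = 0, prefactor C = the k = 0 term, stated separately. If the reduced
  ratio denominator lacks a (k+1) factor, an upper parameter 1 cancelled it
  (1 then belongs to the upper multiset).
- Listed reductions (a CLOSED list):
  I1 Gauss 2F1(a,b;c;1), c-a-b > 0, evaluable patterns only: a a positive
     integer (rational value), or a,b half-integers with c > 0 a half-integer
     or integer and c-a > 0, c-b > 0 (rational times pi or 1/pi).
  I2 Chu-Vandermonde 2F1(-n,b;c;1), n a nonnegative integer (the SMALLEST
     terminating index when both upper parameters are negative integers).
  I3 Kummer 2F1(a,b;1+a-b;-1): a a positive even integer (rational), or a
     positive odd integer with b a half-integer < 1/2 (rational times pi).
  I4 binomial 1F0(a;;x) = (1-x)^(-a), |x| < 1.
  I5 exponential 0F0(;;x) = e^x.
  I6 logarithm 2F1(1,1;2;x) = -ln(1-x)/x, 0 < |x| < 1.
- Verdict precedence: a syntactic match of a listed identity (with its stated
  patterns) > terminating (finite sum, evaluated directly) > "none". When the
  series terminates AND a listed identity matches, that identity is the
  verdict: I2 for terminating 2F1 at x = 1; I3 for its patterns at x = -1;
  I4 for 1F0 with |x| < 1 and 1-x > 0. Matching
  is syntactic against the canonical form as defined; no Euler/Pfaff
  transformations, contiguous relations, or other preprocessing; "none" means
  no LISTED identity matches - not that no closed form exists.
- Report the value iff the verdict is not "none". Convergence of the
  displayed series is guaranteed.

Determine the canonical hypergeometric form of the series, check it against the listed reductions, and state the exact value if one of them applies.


With C = -7/9: the canonical form is 3F2(-4, -1/3, 5/3; -5/6, 1/6; -4). Verdict: terminating at k = 4: the factor (-4)_k kills every later term; summing the 5 survivors is exact. Exact value: -10583076187/202293.

Structural cue: from the first term -7/9: the running product (prefactor -7/9) telescopes to a rising factorial.
Ratio: r(k) = (-4) * (k-4) (k-1/3) (k+5/3) / [(k-5/6) (k+1/6) (k+1)] - poly over poly, x = (-4) from leading terms; C = -7/9 at k = 0.


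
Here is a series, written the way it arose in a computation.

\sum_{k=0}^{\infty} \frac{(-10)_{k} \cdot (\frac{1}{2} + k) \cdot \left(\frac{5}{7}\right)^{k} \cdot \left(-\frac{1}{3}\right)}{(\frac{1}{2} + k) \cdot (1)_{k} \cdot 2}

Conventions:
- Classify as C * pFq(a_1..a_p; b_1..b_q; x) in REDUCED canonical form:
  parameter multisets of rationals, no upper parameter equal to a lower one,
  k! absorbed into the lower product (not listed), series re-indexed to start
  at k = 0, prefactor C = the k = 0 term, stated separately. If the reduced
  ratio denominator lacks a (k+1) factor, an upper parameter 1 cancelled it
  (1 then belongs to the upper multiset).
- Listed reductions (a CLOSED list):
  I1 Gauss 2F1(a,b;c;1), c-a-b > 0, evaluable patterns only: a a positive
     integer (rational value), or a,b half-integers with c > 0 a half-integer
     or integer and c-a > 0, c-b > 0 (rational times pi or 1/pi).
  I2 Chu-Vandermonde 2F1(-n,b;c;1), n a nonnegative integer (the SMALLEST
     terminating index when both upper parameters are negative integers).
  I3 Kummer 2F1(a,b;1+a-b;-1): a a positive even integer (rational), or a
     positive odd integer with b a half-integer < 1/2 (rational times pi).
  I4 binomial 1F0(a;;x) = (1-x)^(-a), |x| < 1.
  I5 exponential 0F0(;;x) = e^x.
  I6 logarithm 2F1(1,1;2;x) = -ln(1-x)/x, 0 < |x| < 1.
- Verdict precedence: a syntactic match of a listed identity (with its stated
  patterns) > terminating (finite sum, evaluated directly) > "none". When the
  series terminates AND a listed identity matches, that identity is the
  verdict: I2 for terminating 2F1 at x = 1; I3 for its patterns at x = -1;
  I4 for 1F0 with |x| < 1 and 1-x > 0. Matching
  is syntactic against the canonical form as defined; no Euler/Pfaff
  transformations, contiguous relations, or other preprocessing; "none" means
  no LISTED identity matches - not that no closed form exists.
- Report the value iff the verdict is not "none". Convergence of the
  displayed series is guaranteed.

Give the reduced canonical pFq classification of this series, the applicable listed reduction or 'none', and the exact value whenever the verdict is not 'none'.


x = \frac{5}{7} here; the reduced form reads 1F0, upper {-10}, lower {-}, C = -\frac{1}{6}. Verdict: the I4 binomial reduction applies (the 1F0 binomial series: exponent 10, x = \frac{5}{7}). Hence: -\frac{512}{847425747}.

The tell: t_0 = -\frac{1}{6} here, and the constant factors (prefactor -1/6) combine into one prefactor.
Step ratio: r(k) = \frac{5}{7} * (k-10) / [(k+1)] - rational; roots negated = parameters, x = \frac{5}{7}, C = -\frac{1}{6}.


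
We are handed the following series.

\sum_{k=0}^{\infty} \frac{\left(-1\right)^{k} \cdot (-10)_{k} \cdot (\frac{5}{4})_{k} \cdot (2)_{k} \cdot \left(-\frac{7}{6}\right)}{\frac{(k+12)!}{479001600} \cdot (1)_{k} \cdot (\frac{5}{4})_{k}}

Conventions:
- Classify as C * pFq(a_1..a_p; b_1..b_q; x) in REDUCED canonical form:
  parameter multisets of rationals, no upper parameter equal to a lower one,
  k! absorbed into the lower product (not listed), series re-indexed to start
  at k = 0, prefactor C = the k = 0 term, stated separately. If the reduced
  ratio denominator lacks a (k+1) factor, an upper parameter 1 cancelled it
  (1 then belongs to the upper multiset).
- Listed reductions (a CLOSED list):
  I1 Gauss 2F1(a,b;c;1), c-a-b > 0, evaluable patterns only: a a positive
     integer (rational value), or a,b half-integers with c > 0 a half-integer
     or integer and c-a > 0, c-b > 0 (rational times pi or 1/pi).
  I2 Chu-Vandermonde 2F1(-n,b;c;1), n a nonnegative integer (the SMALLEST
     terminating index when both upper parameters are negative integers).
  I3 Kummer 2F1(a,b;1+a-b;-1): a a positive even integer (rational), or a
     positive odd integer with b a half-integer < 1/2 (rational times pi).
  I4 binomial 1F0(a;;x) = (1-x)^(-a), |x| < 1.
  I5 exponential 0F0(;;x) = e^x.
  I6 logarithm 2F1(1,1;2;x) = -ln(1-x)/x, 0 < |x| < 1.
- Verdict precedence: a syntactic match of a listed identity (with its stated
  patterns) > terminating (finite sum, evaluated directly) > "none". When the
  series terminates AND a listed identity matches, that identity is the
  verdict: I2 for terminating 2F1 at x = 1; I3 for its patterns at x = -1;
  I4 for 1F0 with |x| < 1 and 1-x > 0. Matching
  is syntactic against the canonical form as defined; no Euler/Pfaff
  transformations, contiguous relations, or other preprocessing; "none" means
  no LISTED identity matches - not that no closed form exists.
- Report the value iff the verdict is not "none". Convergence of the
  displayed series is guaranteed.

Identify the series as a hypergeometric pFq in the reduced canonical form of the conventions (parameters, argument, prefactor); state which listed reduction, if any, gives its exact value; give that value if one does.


With C = -\frac{7}{6}: the canonical form is 2F1(-10, 2; 13; -1). Verdict (x = -1): Kummer's theorem (I3) applies (x = -1; c = 13 equals 1+a-b for upper {-10, 2}: listed pattern). Hence: -7.

The tell: t_0 = -\frac{7}{6} here, and the denominator's factorial ratio (prefactor -7/6) is a lower Pochhammer.
Term ratio: r(k) = -1 * (k-10) (k+2) / [(k+13) (k+1)] - rational; roots negated = parameters, x = -1, C = -\frac{7}{6}.


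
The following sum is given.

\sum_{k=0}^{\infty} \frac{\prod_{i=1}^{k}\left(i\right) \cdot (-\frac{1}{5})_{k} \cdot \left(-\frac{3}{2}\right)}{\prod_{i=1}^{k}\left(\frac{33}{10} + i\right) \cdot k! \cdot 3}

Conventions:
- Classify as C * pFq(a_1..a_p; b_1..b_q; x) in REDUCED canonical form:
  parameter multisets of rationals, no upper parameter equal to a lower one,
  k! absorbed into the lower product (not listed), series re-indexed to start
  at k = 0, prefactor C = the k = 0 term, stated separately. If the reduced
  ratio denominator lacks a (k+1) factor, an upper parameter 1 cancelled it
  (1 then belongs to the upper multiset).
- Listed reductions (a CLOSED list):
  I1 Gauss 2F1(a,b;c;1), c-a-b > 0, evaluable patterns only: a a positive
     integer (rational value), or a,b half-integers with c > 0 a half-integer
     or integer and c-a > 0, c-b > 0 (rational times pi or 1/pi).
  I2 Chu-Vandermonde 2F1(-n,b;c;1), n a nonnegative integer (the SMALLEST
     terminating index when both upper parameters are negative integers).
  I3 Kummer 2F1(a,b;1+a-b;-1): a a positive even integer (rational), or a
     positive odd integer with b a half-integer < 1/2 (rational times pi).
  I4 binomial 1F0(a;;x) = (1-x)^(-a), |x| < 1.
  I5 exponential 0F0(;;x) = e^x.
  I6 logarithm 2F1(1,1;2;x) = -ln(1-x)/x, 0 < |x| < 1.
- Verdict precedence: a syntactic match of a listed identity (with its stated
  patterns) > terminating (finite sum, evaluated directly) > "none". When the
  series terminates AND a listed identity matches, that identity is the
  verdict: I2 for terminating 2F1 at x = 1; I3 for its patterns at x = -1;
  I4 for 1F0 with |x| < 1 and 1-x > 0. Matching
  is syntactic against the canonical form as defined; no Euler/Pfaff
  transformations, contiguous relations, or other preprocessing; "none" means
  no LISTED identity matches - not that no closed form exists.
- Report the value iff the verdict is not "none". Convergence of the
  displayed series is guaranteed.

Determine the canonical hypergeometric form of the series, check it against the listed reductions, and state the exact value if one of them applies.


At argument 1: a 2F1 with upper {-\frac{1}{5}, 1}, lower {\frac{43}{10}}, scaled by C = -\frac{1}{2}. Verdict: the Gauss summation I1 matches (x = 1: the Gamma ratio telescopes since c-a-b = 7/2 > 0 and a = 1 in Z>0). Hence: -\frac{33}{70}.

First insight: from the first term -\frac{1}{2}: the running product (C = -1/2) telescopes to a rising factorial.
Adjacent-term ratio: r(k) = 1 * (k-\frac{1}{5}) (k+1) / [(k+\frac{43}{10}) (k+1)] - poly over poly, x = 1 from leading terms; C = -\frac{1}{2} at k = 0.


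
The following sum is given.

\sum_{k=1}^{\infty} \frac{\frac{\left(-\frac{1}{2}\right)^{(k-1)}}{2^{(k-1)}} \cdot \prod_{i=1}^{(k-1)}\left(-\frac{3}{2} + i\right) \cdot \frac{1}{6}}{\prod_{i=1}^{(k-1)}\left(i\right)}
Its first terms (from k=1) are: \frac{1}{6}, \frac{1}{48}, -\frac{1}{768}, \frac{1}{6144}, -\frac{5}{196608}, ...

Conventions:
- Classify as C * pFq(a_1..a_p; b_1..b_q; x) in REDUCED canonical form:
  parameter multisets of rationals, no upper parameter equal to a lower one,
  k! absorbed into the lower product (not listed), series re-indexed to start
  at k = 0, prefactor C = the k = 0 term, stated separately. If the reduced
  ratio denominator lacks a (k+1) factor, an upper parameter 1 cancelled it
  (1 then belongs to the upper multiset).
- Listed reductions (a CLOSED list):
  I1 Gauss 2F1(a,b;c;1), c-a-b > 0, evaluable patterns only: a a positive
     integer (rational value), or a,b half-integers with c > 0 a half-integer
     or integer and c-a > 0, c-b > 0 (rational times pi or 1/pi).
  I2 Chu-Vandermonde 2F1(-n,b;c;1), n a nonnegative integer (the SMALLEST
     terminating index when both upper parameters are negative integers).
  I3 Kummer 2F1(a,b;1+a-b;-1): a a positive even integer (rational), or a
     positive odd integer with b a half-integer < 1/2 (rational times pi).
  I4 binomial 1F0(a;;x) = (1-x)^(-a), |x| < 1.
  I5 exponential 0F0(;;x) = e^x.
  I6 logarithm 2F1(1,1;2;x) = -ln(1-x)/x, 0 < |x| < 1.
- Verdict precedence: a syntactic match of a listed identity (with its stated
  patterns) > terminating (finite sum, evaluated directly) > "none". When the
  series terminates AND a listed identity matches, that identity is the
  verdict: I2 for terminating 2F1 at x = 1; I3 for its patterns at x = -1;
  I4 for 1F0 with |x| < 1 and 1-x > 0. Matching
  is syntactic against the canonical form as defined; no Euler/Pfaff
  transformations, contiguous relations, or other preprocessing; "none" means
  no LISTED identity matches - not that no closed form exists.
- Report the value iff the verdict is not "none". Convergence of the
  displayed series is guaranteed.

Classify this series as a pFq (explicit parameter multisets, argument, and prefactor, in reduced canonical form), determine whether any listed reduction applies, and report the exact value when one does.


Reduced: x = -\frac{1}{4}, 1F0, upper = {-\frac{1}{2}}, lower = {-}, C = \frac{1}{6}. Verdict: the I4 binomial reduction applies (the 1F0 binomial series: exponent 1/2, x = -\frac{1}{4}). Exact value: \frac{1}{6} \cdot \left(\frac{5}{4}\right)^{\frac{1}{2}}.

First insight: with t_0 = \frac{1}{6}, the two k-th powers (C = 1/6) combine into one argument.
Adjacent-term ratio: r(k) = -\frac{1}{4} * (k-\frac{1}{2}) / [(k+1)] - rational; roots negated = parameters, x = -\frac{1}{4}, C = \frac{1}{6}.


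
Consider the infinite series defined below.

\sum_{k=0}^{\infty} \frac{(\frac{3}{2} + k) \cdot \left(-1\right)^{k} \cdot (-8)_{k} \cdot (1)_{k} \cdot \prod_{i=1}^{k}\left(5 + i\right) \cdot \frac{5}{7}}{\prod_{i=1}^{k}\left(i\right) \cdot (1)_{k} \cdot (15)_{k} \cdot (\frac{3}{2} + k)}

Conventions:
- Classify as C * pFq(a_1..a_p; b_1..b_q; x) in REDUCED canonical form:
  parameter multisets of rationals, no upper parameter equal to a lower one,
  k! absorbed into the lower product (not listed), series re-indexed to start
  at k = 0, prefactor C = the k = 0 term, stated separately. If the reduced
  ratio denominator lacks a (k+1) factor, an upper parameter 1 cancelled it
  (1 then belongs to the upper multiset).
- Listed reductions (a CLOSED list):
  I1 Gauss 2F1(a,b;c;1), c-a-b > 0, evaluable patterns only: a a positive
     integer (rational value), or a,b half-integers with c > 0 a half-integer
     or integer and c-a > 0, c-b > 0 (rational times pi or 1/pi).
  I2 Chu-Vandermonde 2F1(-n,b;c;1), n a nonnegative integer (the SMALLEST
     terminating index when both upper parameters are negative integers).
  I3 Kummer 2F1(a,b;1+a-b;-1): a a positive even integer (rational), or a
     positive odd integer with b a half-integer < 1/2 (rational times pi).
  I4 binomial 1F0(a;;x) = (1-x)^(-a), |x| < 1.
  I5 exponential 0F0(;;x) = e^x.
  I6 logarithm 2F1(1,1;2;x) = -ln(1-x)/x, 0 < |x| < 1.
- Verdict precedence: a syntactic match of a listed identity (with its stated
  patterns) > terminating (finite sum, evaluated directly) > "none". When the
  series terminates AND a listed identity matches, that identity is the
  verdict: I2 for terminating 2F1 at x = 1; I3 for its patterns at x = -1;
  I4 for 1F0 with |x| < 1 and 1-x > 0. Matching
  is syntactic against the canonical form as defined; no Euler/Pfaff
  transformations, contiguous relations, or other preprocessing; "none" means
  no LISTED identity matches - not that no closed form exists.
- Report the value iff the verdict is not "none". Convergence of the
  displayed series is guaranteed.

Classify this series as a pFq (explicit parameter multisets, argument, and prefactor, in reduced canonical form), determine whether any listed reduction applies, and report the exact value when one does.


Key step: t_0 = \frac{5}{7} here, and k + 3/2 divides numerator and denominator alike; C = 5/7 after cancelling.
Adjacent-term ratio: r(k) = -1 * (k-8) (k+6) / [(k+15) (k+1)] - poly over poly, x = -1 from leading terms; C = \frac{5}{7} at k = 0.

This is \frac{5}{7} * 2F1(-8, 6; 15; -1) in reduced canonical form. Verdict at x = -1: the Kummer evaluation I3 matches (x = -1; c = 15 equals 1+a-b for upper {-8, 6}: listed pattern). Sum: 13.


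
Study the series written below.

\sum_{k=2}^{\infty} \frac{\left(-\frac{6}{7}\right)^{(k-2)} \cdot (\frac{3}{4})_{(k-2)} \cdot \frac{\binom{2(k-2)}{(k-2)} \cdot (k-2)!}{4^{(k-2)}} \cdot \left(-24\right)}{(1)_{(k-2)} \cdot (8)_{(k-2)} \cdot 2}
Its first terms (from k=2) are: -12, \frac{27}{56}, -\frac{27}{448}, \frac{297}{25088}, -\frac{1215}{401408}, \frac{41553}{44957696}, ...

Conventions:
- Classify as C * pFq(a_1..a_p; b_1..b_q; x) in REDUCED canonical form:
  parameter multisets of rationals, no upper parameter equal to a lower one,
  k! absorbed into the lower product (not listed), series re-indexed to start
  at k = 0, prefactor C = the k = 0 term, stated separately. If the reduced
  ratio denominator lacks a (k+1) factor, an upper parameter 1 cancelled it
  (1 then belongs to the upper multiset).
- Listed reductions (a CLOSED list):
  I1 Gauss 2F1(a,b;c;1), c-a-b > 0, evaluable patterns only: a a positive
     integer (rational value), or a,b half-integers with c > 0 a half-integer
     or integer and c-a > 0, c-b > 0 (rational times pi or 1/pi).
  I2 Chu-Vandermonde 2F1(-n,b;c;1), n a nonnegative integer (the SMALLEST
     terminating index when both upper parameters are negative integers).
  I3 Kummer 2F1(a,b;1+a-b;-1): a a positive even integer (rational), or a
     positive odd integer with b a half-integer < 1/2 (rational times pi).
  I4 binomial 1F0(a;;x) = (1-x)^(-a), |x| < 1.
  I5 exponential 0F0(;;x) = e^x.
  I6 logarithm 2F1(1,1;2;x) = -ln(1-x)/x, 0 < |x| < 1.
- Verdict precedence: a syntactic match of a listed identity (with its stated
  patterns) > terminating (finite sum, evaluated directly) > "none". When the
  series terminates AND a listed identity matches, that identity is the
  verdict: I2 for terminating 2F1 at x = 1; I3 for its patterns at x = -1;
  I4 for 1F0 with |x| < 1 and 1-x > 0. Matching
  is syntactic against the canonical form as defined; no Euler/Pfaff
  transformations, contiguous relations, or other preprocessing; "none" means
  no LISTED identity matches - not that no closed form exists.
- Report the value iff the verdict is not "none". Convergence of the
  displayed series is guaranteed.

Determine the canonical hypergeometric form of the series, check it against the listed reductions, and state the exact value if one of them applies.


x = -\frac{6}{7} here; the reduced form reads 2F1, upper {\frac{1}{2}, \frac{3}{4}}, lower {8}, C = -12. Verdict: none - at argument -\frac{6}{7} the multisets {\frac{1}{2}, \frac{3}{4}} ; {8} match no listed identity.

First insight: from the first term -12: C(2k,k) (C = -12, x = -6/7) equals 4^k (1/2)_k / k!.
Consecutive-term ratio: r(k) = -\frac{6}{7} * (k+\frac{1}{2}) (k+\frac{3}{4}) / [(k+8) (k+1)] - rational in k, leading ratio -\frac{6}{7}; with t_0 = -12, classification follows.


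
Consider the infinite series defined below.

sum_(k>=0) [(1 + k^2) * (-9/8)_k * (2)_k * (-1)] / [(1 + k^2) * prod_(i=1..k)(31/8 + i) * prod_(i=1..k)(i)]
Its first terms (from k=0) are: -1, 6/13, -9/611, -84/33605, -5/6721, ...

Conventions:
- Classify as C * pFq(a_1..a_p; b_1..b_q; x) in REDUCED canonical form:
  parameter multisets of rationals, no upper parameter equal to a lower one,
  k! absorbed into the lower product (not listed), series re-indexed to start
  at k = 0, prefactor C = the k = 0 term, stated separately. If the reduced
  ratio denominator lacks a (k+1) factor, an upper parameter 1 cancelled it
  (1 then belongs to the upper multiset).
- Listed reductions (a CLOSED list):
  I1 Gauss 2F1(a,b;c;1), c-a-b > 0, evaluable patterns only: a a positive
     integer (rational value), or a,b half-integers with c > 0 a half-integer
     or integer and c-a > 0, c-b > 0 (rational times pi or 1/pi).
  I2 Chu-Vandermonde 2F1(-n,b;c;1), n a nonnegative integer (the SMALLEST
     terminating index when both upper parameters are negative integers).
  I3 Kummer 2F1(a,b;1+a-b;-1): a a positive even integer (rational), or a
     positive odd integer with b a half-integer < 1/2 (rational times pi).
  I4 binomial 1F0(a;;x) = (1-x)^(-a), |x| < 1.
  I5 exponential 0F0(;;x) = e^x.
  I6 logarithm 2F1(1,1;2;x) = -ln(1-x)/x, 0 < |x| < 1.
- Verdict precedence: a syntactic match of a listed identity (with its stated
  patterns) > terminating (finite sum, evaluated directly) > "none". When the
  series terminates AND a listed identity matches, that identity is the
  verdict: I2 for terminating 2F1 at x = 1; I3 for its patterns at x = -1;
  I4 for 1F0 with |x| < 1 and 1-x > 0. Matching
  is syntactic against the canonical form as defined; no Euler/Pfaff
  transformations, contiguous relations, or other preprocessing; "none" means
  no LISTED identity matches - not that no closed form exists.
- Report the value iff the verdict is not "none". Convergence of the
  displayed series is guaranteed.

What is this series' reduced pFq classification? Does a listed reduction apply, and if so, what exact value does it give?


Prefactor -1, argument 1: 2F1 with upper {-9/8, 2} over lower {39/8}. Verdict: Gauss (I1, integer-parameter pattern) fires (x = 1: the Gamma ratio telescopes since c-a-b = 4 > 0 and a = 2 in Z>0). Sum: -713/1280.

Structural cue: t_0 being -1, the lower running product (C = -1) is a rising factorial.
Consecutive-term ratio: r(k) = 1 * (k-9/8) (k+2) / [(k+39/8) (k+1)] - poly over poly, x = 1 from leading terms; C = -1 at k = 0.


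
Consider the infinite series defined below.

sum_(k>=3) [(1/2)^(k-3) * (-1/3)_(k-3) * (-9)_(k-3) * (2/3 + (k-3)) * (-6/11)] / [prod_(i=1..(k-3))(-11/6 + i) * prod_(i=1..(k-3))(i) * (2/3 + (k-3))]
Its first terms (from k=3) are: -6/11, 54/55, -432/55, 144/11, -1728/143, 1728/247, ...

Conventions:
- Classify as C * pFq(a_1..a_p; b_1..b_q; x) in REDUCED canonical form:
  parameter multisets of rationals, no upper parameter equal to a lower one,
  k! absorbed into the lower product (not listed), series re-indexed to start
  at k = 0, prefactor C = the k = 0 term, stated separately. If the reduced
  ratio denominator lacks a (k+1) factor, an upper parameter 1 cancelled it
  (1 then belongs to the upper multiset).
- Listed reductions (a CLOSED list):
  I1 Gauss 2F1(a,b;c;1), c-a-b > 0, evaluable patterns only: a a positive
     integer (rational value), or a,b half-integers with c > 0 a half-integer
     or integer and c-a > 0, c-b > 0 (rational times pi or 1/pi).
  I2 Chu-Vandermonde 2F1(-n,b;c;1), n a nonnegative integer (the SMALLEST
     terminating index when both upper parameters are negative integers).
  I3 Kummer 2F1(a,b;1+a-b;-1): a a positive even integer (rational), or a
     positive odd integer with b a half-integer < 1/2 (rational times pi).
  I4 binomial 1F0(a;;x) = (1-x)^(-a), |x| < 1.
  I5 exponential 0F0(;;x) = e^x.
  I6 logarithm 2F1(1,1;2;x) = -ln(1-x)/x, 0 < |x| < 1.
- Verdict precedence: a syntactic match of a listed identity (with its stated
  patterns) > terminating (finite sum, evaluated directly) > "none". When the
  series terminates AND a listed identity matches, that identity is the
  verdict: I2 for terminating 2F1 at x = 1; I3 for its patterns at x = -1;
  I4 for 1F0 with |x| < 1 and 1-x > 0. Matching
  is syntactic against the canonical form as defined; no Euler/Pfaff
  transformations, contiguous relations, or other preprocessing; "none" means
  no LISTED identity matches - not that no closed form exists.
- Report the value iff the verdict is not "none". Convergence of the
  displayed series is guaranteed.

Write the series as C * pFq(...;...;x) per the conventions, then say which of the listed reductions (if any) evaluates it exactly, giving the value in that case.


The tell: t_0 being -6/11, the factor k + 2/3 cancels (top and bottom), leaving prefactor -6/11.
Adjacent-term ratio: r(k) = (1/2) * (k-9) (k-1/3) / [(k-5/6) (k+1)] - rational in k, leading ratio (1/2); with t_0 = -6/11, classification follows.

Prefactor -6/11, argument 1/2: 2F1 with upper {-9, -1/3} over lower {-5/6}. Verdict: terminating - no listed pattern fits, but -9 in the upper list cuts the series at k = 9; direct evaluation. Hence: -262939656/176322575.


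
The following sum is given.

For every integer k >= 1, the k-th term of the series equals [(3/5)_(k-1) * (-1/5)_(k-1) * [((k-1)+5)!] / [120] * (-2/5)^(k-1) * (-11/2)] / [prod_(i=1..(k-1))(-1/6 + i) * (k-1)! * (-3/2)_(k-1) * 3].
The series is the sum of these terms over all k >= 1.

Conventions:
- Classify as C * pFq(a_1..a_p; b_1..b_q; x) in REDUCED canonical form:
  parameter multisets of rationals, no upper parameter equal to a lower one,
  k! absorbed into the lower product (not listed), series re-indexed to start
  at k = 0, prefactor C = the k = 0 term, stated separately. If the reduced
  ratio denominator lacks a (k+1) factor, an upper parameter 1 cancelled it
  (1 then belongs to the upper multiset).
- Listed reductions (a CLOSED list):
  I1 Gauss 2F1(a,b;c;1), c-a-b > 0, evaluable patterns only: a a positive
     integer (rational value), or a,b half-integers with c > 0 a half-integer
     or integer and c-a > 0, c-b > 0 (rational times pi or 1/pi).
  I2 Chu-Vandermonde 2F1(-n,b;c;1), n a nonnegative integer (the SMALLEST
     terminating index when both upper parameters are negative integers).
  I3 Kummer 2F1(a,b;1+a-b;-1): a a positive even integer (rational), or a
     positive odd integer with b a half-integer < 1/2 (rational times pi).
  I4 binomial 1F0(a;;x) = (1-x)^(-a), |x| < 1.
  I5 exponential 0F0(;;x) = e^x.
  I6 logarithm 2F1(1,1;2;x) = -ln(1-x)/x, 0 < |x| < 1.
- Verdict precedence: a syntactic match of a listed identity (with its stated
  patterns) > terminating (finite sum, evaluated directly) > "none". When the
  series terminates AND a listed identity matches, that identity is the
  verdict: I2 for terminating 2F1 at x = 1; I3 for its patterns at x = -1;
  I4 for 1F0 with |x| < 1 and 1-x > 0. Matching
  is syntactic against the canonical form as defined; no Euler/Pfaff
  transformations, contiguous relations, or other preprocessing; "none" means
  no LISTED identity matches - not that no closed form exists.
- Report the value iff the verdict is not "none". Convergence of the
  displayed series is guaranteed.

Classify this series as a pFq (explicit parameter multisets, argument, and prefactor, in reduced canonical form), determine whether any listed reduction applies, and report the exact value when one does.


Prefactor -11/6, argument -2/5: 3F2 with upper {-1/5, 3/5, 6} over lower {-3/2, 5/6}. Verdict: none. Every listed pattern misses the 3F2 form at -2/5, upper {-1/5, 3/5, 6}.

Structural cue: t_0 = -11/6 here, and the constant factors (C = -11/6, x = -2/5) combine into one prefactor.
Term ratio: r(k) = (-2/5) * (k-1/5) (k+3/5) (k+6) / [(k-3/2) (k+5/6) (k+1)] - rational in k. x = (-2/5); t_0 = -11/6; negate the roots.


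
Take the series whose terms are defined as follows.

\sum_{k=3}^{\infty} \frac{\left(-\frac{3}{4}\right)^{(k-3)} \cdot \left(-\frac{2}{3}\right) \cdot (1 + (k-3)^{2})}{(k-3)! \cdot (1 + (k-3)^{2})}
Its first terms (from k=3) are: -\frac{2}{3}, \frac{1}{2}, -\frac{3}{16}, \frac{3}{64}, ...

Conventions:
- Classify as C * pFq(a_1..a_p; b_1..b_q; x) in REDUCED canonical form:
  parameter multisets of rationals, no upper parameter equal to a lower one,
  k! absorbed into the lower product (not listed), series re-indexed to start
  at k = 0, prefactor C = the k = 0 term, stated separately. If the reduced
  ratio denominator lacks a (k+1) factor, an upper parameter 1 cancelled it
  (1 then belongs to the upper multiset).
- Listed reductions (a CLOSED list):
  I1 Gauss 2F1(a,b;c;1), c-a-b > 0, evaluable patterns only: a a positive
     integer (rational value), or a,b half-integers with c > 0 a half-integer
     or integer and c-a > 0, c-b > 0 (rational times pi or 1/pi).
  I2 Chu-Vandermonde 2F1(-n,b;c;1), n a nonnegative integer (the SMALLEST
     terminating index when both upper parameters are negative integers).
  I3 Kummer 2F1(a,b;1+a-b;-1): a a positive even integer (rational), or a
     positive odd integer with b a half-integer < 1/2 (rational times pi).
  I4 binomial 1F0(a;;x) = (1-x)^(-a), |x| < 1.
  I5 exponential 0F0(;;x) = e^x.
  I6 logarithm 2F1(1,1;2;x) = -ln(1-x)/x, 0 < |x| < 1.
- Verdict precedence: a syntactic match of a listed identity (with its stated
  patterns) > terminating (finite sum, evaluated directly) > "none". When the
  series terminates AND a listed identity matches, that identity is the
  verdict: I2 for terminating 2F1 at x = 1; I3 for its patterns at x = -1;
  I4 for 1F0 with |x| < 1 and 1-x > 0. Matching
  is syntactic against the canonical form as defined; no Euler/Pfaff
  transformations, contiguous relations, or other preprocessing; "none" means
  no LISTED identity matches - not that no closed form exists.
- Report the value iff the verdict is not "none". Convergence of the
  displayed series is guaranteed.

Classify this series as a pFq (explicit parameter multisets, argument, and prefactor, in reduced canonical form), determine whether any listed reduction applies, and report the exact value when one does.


With C = -\frac{2}{3}: the canonical form is 0F0(-; -; -\frac{3}{4}). Verdict: exponential (I5) matches (the 0F0 exponential series at x = -\frac{3}{4}). Value: \left(-\frac{2}{3}\right) \cdot e^{-\frac{3}{4}}.

Key observation: t_0 being -\frac{2}{3}, k^2 + 1 divides numerator and denominator alike; C = -2/3 after cancelling.
Term ratio: r(k) = -\frac{3}{4} * 1 / [(k+1)] - poly over poly, x = -\frac{3}{4} from leading terms; C = -\frac{2}{3} at k = 0.


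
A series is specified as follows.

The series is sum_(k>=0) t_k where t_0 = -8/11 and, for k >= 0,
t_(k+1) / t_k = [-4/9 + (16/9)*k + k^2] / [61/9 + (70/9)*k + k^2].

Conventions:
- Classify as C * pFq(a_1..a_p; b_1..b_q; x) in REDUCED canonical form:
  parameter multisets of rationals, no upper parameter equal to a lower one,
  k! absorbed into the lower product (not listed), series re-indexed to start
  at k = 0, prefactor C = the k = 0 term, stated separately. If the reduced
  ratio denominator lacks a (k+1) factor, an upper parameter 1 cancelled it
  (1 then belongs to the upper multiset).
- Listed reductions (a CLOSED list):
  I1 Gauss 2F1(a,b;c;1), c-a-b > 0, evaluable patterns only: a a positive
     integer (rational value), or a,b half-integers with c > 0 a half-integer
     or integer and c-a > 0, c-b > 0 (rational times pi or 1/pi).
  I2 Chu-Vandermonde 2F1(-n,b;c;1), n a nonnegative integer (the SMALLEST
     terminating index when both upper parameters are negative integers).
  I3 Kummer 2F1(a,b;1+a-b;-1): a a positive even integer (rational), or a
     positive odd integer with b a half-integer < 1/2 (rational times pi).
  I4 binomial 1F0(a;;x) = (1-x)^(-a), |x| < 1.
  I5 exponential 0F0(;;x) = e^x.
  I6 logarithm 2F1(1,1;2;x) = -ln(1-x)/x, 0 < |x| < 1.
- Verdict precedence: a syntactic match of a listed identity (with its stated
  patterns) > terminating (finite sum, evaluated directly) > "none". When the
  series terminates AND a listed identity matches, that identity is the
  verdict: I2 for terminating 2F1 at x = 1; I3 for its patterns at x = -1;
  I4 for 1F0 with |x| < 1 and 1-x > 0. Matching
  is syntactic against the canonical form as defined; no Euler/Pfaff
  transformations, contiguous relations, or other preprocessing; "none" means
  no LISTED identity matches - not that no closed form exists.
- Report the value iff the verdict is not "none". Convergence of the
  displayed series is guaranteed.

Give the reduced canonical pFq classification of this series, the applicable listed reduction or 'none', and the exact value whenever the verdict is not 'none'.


Prefactor -8/11, argument 1: 2F1 with upper {-2/9, 2} over lower {61/9}. Verdict: Gauss's theorem (I1) fires (x = 1: the Gamma ratio telescopes since c-a-b = 5 > 0 and a = 2 in Z>0). Sum: -8944/13365.

Structural cue: with t_0 = -8/11, roots of the ratio polynomials (C = -8/11) are the negated parameters.
Ratio: r(k) = 1 * (k-2/9) (k+2) / [(k+61/9) (k+1)] - rational in k, leading ratio 1; with t_0 = -8/11, classification follows.


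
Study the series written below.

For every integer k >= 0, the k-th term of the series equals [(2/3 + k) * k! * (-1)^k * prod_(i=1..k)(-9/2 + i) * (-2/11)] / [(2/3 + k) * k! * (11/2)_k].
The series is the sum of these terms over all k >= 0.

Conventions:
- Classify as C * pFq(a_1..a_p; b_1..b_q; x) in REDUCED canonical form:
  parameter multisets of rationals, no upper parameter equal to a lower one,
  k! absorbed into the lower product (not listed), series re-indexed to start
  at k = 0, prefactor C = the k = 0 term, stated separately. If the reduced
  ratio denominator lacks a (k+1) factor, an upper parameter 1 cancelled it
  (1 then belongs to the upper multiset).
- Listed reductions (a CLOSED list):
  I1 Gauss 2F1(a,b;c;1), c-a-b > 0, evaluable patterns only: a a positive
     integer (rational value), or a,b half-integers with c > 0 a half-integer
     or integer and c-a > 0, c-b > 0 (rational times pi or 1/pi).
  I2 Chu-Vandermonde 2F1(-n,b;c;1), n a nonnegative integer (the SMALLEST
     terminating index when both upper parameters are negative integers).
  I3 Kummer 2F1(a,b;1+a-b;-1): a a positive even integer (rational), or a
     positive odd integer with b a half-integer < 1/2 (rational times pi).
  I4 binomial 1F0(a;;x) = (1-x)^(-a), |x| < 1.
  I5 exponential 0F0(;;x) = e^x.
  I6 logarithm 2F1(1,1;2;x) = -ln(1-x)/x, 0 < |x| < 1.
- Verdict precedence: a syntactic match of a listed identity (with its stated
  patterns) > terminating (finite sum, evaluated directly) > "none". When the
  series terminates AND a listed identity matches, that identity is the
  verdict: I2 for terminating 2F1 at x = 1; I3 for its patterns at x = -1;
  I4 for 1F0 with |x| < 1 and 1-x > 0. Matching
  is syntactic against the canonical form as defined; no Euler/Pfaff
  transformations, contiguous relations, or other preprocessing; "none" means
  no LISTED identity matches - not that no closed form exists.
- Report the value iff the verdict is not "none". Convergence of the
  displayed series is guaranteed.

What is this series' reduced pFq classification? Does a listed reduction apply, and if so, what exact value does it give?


Classification (C = -2/11): 2F1 with upper {-7/2, 1}, lower {11/2}, argument x = -1. Verdict: Kummer (I3) applies (x = -1; c = 11/2 equals 1+a-b for upper {-7/2, 1}: listed pattern). Exact value: (-315/2816) * pi.

First insight: t_0 = -2/11 here, and the factor k + 2/3 cancels (top and bottom), leaving prefactor -2/11.
Adjacent-term ratio: r(k) = (-1) * (k-7/2) (k+1) / [(k+11/2) (k+1)] - rational in k. x = (-1); t_0 = -2/11; negate the roots.


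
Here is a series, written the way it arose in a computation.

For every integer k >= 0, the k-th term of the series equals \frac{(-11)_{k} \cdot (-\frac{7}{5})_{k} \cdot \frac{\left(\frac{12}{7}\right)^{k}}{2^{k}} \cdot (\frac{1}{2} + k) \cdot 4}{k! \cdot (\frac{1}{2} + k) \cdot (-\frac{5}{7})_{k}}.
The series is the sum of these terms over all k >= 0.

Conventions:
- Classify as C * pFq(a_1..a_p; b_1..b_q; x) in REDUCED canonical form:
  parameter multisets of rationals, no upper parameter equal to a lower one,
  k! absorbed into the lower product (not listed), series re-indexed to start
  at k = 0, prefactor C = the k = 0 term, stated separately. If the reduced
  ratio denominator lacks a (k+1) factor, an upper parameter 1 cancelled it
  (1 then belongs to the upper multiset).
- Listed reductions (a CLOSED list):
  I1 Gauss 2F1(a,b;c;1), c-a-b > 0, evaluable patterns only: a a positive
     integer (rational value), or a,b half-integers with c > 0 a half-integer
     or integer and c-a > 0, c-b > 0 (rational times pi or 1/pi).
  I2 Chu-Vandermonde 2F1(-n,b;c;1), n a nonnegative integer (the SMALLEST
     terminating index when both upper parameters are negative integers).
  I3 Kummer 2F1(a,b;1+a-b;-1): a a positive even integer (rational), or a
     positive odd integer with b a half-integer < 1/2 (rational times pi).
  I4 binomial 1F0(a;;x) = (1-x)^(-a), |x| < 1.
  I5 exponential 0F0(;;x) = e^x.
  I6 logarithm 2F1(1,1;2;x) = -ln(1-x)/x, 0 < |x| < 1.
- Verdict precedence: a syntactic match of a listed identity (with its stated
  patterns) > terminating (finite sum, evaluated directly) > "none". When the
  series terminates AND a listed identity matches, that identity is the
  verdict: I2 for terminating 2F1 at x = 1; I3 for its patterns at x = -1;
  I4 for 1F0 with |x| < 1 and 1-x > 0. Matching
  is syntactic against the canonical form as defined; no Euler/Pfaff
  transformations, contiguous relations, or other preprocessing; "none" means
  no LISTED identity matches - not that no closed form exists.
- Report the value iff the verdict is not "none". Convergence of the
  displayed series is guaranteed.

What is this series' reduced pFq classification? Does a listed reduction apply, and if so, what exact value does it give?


x = \frac{6}{7} here; the reduced form reads 2F1, upper {-11, -\frac{7}{5}}, lower {-\frac{5}{7}}, C = 4. Verdict: terminating. With -11 upstairs the series is a 12-term polynomial sum; evaluated term by term. Value: -\frac{733934331543905692}{2560687255859375}.

Structural cue: from the first term 4: the two k-th powers (C = 4) combine into one argument.
Ratio: r(k) = \frac{6}{7} * (k-11) (k-\frac{7}{5}) / [(k-\frac{5}{7}) (k+1)] - rational in k, leading ratio \frac{6}{7}; with t_0 = 4, classification follows.


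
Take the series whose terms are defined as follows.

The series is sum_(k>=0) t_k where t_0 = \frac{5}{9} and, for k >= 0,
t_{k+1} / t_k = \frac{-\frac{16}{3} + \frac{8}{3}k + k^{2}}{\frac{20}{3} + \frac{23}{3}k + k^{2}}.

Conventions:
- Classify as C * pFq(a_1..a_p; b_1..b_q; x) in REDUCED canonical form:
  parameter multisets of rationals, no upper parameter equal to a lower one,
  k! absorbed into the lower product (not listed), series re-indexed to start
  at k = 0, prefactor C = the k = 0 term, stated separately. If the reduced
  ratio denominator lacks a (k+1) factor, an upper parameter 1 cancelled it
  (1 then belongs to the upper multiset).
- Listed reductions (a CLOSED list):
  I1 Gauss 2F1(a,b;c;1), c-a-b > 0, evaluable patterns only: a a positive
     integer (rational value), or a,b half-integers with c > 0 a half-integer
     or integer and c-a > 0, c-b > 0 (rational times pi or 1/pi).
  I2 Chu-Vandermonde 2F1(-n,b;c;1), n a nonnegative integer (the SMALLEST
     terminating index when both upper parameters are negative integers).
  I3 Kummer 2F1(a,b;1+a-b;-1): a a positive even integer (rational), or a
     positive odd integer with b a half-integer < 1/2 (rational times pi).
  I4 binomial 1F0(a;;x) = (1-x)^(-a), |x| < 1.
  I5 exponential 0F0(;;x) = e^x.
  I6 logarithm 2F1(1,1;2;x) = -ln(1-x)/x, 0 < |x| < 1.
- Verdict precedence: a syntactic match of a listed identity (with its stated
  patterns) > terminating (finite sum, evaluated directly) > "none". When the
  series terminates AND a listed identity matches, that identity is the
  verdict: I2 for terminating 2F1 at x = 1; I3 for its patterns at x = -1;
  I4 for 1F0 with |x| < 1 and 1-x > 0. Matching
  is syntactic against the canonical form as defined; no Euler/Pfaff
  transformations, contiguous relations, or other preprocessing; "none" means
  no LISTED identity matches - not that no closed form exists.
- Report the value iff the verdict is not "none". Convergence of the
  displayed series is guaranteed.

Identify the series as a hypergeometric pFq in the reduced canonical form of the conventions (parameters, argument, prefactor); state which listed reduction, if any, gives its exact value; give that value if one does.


Canonical form: C = \frac{5}{9} times 2F1 with upper {-\frac{4}{3}, 4}, lower {\frac{20}{3}}, x = 1. Verdict: Gauss's theorem (I1) fires (x = 1: the Gamma ratio telescopes since c-a-b = 4 > 0 and a = 4 in Z>0). Sum: \frac{374}{2187}.

The tell: t_0 being \frac{5}{9}, factor the ratio over Q (C = 5/9): negated roots = parameters.
Term ratio: r(k) = 1 * (k-\frac{4}{3}) (k+4) / [(k+\frac{20}{3}) (k+1)] - rational in k. x = 1; t_0 = \frac{5}{9}; negate the roots.


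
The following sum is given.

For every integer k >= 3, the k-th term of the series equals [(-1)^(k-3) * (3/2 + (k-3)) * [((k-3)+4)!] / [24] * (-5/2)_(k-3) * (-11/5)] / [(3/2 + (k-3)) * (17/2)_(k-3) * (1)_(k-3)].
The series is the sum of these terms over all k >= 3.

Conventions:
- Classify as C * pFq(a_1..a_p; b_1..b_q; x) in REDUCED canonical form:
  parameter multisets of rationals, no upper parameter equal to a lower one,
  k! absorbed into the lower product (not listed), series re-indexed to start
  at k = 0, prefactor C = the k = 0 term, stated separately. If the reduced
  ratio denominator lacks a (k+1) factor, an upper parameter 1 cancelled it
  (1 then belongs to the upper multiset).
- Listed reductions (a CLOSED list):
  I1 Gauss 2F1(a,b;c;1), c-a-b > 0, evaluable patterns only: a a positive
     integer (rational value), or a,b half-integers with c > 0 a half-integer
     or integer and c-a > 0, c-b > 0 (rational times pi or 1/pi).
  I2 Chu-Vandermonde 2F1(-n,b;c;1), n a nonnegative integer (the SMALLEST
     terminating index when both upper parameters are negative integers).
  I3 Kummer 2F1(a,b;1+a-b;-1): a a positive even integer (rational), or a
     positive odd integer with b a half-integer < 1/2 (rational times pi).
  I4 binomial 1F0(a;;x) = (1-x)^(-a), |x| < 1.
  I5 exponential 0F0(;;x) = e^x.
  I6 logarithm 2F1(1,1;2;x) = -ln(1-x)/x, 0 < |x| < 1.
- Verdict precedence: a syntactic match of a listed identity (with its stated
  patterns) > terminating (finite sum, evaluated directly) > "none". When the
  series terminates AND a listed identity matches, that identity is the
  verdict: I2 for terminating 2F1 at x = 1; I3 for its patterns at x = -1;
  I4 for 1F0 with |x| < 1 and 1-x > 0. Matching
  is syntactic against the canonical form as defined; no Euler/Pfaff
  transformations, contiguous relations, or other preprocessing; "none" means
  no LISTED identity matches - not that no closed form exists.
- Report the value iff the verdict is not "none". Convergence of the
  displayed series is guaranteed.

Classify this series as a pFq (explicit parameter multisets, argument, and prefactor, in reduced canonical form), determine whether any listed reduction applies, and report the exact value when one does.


x = -1 here; the reduced form reads 2F1, upper {-5/2, 5}, lower {17/2}, C = -11/5. Verdict (x = -1): Kummer (I3) applies (x = -1; c = 17/2 equals 1+a-b for upper {-5/2, 5}: listed pattern). Hence: (-297297/131072) * pi.

Structural cue: with t_0 = -11/5, (1)_k (C = -11/5, x = -1) is k! itself.
Consecutive-term ratio: r(k) = (-1) * (k-5/2) (k+5) / [(k+17/2) (k+1)] - rational in k. x = (-1); t_0 = -11/5; negate the roots.
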